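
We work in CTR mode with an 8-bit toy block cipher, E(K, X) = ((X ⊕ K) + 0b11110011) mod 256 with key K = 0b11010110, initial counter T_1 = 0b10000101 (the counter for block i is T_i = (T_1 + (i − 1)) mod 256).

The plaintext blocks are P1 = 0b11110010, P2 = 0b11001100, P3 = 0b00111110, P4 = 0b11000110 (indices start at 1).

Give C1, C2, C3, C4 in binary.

CTR encryption: S_i = E(K, T_i) where T_i is the counter for block i; C_i = P_i ⊕ S_i.
C1: T = 0b10000101, S = E(K, T) = 0b01000110; 0b11110010 ⊕ 0b01000110 = 0b10110100.
C2: T = 0b10000110, S = E(K, T) = 0b01000011; 0b11001100 ⊕ 0b01000011 = 0b10001111.
C3: T = 0b10000111, S = E(K, T) = 0b01000100; 0b00111110 ⊕ 0b01000100 = 0b01111010.
C4: T = 0b10001000, S = E(K, T) = 0b01010001; 0b11000110 ⊕ 0b01010001 = 0b10010111.

C1 = 0b10110100, C2 = 0b10001111, C3 = 0b01111010, C4 = 0b10010111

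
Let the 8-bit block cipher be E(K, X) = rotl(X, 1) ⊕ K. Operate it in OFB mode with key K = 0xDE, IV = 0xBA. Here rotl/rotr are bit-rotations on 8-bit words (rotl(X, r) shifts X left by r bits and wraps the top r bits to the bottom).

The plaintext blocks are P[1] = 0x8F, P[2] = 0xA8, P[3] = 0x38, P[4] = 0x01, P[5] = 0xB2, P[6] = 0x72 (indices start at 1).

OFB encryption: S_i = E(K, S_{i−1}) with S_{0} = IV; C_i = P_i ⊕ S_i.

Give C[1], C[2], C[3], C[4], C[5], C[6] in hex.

C[1] = 0x24, C[2] = 0x21, C[3] = 0xF5, C[4] = 0x44, C[5] = 0xE6, C[6] = 0x04

C[1]: S = E(K, 0xBA) = 0xAB; 0x8F ⊕ 0xAB = 0x24.
C[2]: S = E(K, 0xAB) = 0x89; 0xA8 ⊕ 0x89 = 0x21.
C[3]: S = E(K, 0x89) = 0xCD; 0x38 ⊕ 0xCD = 0xF5.
C[4]: S = E(K, 0xCD) = 0x45; 0x01 ⊕ 0x45 = 0x44.
C[5]: S = E(K, 0x45) = 0x54; 0xB2 ⊕ 0x54 = 0xE6.
C[6]: S = E(K, 0x54) = 0x76; 0x72 ⊕ 0x76 = 0x04.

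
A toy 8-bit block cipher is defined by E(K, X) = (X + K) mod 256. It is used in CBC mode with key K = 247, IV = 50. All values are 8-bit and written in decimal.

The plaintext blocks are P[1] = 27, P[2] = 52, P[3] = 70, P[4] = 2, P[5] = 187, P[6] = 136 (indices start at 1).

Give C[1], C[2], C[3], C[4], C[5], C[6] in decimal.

C[1] = 32, C[2] = 11, C[3] = 68, C[4] = 61, C[5] = 125, C[6] = 236

CBC encryption: C_i = E(K, P_i ⊕ C_{i−1}), with C_{0} = IV.
C[1]: P[1] ⊕ 50 = 41; E(K, 41) = 32.
C[2]: P[2] ⊕ 32 = 20; E(K, 20) = 11.
C[3]: P[3] ⊕ 11 = 77; E(K, 77) = 68.
C[4]: P[4] ⊕ 68 = 70; E(K, 70) = 61.
C[5]: P[5] ⊕ 61 = 134; E(K, 134) = 125.
C[6]: P[6] ⊕ 125 = 245; E(K, 245) = 236.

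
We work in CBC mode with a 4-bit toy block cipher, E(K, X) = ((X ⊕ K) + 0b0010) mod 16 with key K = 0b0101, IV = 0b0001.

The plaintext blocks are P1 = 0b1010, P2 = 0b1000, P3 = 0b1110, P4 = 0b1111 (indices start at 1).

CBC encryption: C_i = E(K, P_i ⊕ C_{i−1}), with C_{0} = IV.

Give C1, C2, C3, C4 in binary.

C1 = 0b0000, C2 = 0b1111, C3 = 0b0110, C4 = 0b1110

C1: P1 ⊕ 0b0001 = 0b1011; E(K, 0b1011) = 0b0000.
C2: P2 ⊕ 0b0000 = 0b1000; E(K, 0b1000) = 0b1111.
C3: P3 ⊕ 0b1111 = 0b0001; E(K, 0b0001) = 0b0110.
C4: P4 ⊕ 0b0110 = 0b1001; E(K, 0b1001) = 0b1110.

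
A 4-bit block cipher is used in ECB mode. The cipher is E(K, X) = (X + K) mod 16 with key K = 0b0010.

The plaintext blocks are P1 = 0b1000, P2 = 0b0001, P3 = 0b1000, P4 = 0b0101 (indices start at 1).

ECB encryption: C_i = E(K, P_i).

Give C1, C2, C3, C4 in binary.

C1: E(K, 0b1000) = 0b1010.
C2: E(K, 0b0001) = 0b0011.
C3: E(K, 0b1000) = 0b1010.
C4: E(K, 0b0101) = 0b0111.

C1 = 0b1010, C2 = 0b0011, C3 = 0b1010, C4 = 0b0111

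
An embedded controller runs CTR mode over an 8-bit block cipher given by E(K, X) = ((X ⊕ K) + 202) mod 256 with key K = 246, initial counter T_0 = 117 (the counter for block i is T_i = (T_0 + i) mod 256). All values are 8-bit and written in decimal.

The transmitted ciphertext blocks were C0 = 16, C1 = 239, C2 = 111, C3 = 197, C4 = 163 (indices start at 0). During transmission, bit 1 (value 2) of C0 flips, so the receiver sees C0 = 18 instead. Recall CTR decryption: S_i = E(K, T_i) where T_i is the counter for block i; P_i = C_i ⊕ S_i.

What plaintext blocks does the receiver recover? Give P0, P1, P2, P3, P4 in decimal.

Only C0 changed, to 18. In CTR, a change in C_i flips the same bit in P_i only; the keystream is unaffected. Decrypting the received ciphertext:
P0: T = 117, S = E(K, T) = 77; 18 ⊕ 77 = 95.
P1: T = 118, S = E(K, T) = 74; 239 ⊕ 74 = 165.
P2: T = 119, S = E(K, T) = 75; 111 ⊕ 75 = 36.
P3: T = 120, S = E(K, T) = 88; 197 ⊕ 88 = 157.
P4: T = 121, S = E(K, T) = 89; 163 ⊕ 89 = 250.
Blocks that differ from the original plaintext: P0.

P0 = 95, P1 = 165, P2 = 36, P3 = 157, P4 = 250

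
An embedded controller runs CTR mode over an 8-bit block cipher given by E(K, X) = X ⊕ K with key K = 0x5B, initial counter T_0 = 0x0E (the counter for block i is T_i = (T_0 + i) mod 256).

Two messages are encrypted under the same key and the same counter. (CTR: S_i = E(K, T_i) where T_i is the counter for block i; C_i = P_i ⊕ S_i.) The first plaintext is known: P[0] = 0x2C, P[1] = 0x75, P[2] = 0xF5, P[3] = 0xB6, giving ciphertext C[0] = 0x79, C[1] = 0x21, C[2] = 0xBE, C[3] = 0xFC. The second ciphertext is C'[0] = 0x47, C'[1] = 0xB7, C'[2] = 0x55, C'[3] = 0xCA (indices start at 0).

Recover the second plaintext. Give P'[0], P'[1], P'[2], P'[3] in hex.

P'[0] = 0x12, P'[1] = 0xE3, P'[2] = 0x1E, P'[3] = 0x80

In CTR with a reused counter, both messages share the same keystream S_i, so C_i ⊕ C'_i = P_i ⊕ P'_i and thus P'_i = P_i ⊕ C_i ⊕ C'_i.
P'[0]: 0x2C ⊕ 0x79 ⊕ 0x47 = 0x12.
P'[1]: 0x75 ⊕ 0x21 ⊕ 0xB7 = 0xE3.
P'[2]: 0xF5 ⊕ 0xBE ⊕ 0x55 = 0x1E.
P'[3]: 0xB6 ⊕ 0xFC ⊕ 0xCA = 0x80.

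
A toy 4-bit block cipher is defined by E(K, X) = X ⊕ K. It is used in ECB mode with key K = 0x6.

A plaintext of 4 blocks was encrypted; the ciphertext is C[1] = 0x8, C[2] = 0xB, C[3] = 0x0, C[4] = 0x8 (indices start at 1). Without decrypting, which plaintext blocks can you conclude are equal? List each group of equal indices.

P[1] = P[4]

ECB encrypts each block independently with the same key, so equal ciphertext blocks imply equal plaintext blocks.
C[1] = C[4] = 0x8, so P[1] = P[4].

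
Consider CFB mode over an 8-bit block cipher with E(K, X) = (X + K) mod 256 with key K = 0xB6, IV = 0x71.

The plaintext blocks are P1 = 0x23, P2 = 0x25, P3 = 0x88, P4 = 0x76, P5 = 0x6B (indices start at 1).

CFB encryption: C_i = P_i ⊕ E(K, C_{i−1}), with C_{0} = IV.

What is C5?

C1: E(K, 0x71) = 0x27; 0x23 ⊕ 0x27 = 0x04.
C2: E(K, 0x04) = 0xBA; 0x25 ⊕ 0xBA = 0x9F.
C3: E(K, 0x9F) = 0x55; 0x88 ⊕ 0x55 = 0xDD.
C4: E(K, 0xDD) = 0x93; 0x76 ⊕ 0x93 = 0xE5.
C5: E(K, 0xE5) = 0x9B; 0x6B ⊕ 0x9B = 0xF0.

C5 = 0xF0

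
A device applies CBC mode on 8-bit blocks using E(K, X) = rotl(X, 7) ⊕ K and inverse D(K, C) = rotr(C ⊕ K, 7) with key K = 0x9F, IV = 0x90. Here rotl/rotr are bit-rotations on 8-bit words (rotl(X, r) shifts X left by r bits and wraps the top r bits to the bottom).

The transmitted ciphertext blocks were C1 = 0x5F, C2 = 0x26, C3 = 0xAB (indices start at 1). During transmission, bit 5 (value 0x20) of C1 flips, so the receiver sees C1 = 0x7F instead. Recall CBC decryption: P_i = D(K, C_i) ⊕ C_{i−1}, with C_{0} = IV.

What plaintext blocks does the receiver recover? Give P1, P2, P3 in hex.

Only C1 changed, to 0x7F. In CBC, a change in C_i garbles P_i and flips the same bit in P_{i+1}. Decrypting the received ciphertext:
P1: D(K, 0x7F) = 0xC1; 0xC1 ⊕ 0x90 = 0x51.
P2: D(K, 0x26) = 0x73; 0x73 ⊕ 0x7F = 0x0C.
P3: D(K, 0xAB) = 0x68; 0x68 ⊕ 0x26 = 0x4E.
Blocks that differ from the original plaintext: P1, P2.

P1 = 0x51, P2 = 0x0C, P3 = 0x4E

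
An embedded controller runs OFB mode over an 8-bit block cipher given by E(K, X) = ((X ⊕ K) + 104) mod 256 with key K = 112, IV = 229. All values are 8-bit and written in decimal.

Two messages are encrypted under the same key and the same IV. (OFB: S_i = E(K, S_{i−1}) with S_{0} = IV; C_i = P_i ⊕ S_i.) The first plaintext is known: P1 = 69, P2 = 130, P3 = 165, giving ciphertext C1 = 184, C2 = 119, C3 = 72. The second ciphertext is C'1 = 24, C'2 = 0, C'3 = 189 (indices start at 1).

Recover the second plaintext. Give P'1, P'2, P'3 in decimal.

P'1 = 229, P'2 = 245, P'3 = 80

In OFB with a reused IV, both messages share the same keystream S_i, so C_i ⊕ C'_i = P_i ⊕ P'_i and thus P'_i = P_i ⊕ C_i ⊕ C'_i.
P'1: 69 ⊕ 184 ⊕ 24 = 229.
P'2: 130 ⊕ 119 ⊕ 0 = 245.
P'3: 165 ⊕ 72 ⊕ 189 = 80.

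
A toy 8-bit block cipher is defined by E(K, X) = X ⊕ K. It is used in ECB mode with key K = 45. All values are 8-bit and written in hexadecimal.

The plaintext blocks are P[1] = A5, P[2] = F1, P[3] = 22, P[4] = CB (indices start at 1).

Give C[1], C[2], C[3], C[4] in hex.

C[1] = E0, C[2] = B4, C[3] = 67, C[4] = 8E

ECB encryption: C_i = E(K, P_i).
C[1]: E(K, A5) = E0.
C[2]: E(K, F1) = B4.
C[3]: E(K, 22) = 67.
C[4]: E(K, CB) = 8E.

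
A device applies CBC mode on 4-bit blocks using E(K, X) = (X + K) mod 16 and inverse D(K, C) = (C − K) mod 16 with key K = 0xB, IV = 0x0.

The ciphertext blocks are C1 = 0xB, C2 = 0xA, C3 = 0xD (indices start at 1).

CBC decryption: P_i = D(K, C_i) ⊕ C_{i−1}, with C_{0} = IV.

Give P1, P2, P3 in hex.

P1 = 0x0, P2 = 0x4, P3 = 0x8

P1: D(K, 0xB) = 0x0; 0x0 ⊕ 0x0 = 0x0.
P2: D(K, 0xA) = 0xF; 0xF ⊕ 0xB = 0x4.
P3: D(K, 0xD) = 0x2; 0x2 ⊕ 0xA = 0x8.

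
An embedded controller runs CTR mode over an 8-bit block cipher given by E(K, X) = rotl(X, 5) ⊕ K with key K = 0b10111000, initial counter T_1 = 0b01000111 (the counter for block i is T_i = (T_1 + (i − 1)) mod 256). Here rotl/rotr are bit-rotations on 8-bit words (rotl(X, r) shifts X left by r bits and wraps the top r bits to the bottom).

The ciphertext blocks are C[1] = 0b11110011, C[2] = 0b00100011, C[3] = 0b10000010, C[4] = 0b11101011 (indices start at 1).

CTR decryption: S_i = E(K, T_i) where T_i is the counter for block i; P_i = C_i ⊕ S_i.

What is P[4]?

P[4]: T = 0b01001010, S = E(K, T) = 0b11110001; 0b11101011 ⊕ 0b11110001 = 0b00011010.

P[4] = 0b00011010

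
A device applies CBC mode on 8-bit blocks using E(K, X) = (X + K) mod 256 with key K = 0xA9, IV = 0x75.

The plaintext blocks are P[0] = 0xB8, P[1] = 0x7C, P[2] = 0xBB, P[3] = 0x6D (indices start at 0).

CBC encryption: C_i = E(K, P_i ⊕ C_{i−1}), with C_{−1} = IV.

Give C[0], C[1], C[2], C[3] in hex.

C[0] = 0x76, C[1] = 0xB3, C[2] = 0xB1, C[3] = 0x85

C[0]: P[0] ⊕ 0x75 = 0xCD; E(K, 0xCD) = 0x76.
C[1]: P[1] ⊕ 0x76 = 0x0A; E(K, 0x0A) = 0xB3.
C[2]: P[2] ⊕ 0xB3 = 0x08; E(K, 0x08) = 0xB1.
C[3]: P[3] ⊕ 0xB1 = 0xDC; E(K, 0xDC) = 0x85.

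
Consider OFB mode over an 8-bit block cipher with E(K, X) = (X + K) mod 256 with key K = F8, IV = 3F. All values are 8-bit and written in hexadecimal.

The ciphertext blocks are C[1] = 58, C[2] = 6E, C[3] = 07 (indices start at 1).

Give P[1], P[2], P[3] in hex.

OFB decryption: S_i = E(K, S_{i−1}) with S_{0} = IV; P_i = C_i ⊕ S_i.
P[1]: S = E(K, 3F) = 37; 58 ⊕ 37 = 6F.
P[2]: S = E(K, 37) = 2F; 6E ⊕ 2F = 41.
P[3]: S = E(K, 2F) = 27; 07 ⊕ 27 = 20.

P[1] = 6F, P[2] = 41, P[3] = 20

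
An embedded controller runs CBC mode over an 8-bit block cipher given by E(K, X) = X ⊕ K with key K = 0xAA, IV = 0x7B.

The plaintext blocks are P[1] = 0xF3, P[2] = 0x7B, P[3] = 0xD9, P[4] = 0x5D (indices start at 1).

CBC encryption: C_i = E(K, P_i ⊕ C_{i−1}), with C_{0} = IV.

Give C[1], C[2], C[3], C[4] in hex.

C[1] = 0x22, C[2] = 0xF3, C[3] = 0x80, C[4] = 0x77

C[1]: P[1] ⊕ 0x7B = 0x88; E(K, 0x88) = 0x22.
C[2]: P[2] ⊕ 0x22 = 0x59; E(K, 0x59) = 0xF3.
C[3]: P[3] ⊕ 0xF3 = 0x2A; E(K, 0x2A) = 0x80.
C[4]: P[4] ⊕ 0x80 = 0xDD; E(K, 0xDD) = 0x77.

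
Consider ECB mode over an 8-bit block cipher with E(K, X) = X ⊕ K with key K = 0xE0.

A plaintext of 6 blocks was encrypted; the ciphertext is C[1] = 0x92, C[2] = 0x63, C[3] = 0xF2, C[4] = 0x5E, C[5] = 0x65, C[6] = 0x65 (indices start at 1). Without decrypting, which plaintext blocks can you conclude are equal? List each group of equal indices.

ECB encrypts each block independently with the same key, so equal ciphertext blocks imply equal plaintext blocks.
C[5] = C[6] = 0x65, so P[5] = P[6].

P[5] = P[6]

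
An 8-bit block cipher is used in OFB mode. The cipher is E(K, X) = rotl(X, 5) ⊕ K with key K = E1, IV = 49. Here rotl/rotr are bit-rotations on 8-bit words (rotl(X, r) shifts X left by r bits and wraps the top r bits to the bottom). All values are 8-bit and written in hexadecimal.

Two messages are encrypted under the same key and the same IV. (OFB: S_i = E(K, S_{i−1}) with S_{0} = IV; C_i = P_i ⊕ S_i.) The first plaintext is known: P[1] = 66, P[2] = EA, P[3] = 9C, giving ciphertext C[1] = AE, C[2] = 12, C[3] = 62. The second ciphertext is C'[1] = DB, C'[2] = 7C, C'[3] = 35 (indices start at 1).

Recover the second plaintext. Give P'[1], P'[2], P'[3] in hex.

In OFB with a reused IV, both messages share the same keystream S_i, so C_i ⊕ C'_i = P_i ⊕ P'_i and thus P'_i = P_i ⊕ C_i ⊕ C'_i.
P'[1]: 66 ⊕ AE ⊕ DB = 13.
P'[2]: EA ⊕ 12 ⊕ 7C = 84.
P'[3]: 9C ⊕ 62 ⊕ 35 = CB.

P'[1] = 13, P'[2] = 84, P'[3] = CB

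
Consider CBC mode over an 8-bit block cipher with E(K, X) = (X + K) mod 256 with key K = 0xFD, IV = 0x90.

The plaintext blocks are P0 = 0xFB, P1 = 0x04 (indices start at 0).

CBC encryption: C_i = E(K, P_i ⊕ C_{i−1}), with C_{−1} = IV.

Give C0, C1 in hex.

C0 = 0x68, C1 = 0x69

C0: P0 ⊕ 0x90 = 0x6B; E(K, 0x6B) = 0x68.
C1: P1 ⊕ 0x68 = 0x6C; E(K, 0x6C) = 0x69.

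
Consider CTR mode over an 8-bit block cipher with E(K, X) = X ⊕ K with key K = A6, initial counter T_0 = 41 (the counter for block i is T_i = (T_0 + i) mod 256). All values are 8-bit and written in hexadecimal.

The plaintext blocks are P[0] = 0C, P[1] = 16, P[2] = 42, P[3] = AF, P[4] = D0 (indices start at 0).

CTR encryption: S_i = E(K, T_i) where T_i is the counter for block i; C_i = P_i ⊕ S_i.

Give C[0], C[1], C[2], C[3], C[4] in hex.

C[0]: T = 41, S = E(K, T) = E7; 0C ⊕ E7 = EB.
C[1]: T = 42, S = E(K, T) = E4; 16 ⊕ E4 = F2.
C[2]: T = 43, S = E(K, T) = E5; 42 ⊕ E5 = A7.
C[3]: T = 44, S = E(K, T) = E2; AF ⊕ E2 = 4D.
C[4]: T = 45, S = E(K, T) = E3; D0 ⊕ E3 = 33.

C[0] = EB, C[1] = F2, C[2] = A7, C[3] = 4D, C[4] = 33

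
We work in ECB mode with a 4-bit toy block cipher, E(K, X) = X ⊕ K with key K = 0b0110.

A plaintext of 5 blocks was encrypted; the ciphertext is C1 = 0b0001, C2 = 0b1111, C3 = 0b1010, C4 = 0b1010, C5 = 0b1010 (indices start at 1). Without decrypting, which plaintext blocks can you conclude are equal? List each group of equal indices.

ECB encrypts each block independently with the same key, so equal ciphertext blocks imply equal plaintext blocks.
C3 = C4 = C5 = 0b1010, so P3 = P4 = P5.

P3 = P4 = P5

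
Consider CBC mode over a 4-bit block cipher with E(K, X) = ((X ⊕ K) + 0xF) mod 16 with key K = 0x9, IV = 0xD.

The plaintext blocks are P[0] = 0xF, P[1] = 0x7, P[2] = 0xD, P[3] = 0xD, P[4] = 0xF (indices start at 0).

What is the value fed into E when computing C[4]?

CBC encryption: C_i = E(K, P_i ⊕ C_{i−1}), with C_{−1} = IV.
C[0]: P[0] ⊕ 0xD = 0x2; E(K, 0x2) = 0xA.
C[1]: P[1] ⊕ 0xA = 0xD; E(K, 0xD) = 0x3.
C[2]: P[2] ⊕ 0x3 = 0xE; E(K, 0xE) = 0x6.
C[3]: P[3] ⊕ 0x6 = 0xB; E(K, 0xB) = 0x1.
C[4]: P[4] ⊕ 0x1 = 0xE; E(K, 0xE) = 0x6.
So the input to E for block [4] is 0xE.

0xE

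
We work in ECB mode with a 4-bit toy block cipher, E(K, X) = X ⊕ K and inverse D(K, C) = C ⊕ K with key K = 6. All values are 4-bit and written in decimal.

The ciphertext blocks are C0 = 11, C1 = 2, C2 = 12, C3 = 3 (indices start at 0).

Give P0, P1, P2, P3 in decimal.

P0 = 13, P1 = 4, P2 = 10, P3 = 5

ECB decryption: P_i = D(K, C_i).
P0: D(K, 11) = 13.
P1: D(K, 2) = 4.
P2: D(K, 12) = 10.
P3: D(K, 3) = 5.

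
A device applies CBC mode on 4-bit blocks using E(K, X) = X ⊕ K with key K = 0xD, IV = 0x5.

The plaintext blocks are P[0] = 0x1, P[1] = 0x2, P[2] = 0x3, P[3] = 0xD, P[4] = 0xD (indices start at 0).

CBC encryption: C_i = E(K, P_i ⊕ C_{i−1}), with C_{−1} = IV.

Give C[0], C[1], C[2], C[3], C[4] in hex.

C[0] = 0x9, C[1] = 0x6, C[2] = 0x8, C[3] = 0x8, C[4] = 0x8

C[0]: P[0] ⊕ 0x5 = 0x4; E(K, 0x4) = 0x9.
C[1]: P[1] ⊕ 0x9 = 0xB; E(K, 0xB) = 0x6.
C[2]: P[2] ⊕ 0x6 = 0x5; E(K, 0x5) = 0x8.
C[3]: P[3] ⊕ 0x8 = 0x5; E(K, 0x5) = 0x8.
C[4]: P[4] ⊕ 0x8 = 0x5; E(K, 0x5) = 0x8.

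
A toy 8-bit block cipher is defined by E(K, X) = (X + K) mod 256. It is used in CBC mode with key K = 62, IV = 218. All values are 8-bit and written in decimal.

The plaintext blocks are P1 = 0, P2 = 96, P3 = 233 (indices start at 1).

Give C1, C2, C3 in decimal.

C1 = 24, C2 = 182, C3 = 157

CBC encryption: C_i = E(K, P_i ⊕ C_{i−1}), with C_{0} = IV.
C1: P1 ⊕ 218 = 218; E(K, 218) = 24.
C2: P2 ⊕ 24 = 120; E(K, 120) = 182.
C3: P3 ⊕ 182 = 95; E(K, 95) = 157.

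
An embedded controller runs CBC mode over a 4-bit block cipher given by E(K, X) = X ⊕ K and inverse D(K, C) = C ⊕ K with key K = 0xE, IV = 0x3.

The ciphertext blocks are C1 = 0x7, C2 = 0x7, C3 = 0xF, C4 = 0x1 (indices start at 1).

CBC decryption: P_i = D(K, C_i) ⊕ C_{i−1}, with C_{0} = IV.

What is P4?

P4 = 0x0

P4: D(K, 0x1) = 0xF; 0xF ⊕ 0xF = 0x0.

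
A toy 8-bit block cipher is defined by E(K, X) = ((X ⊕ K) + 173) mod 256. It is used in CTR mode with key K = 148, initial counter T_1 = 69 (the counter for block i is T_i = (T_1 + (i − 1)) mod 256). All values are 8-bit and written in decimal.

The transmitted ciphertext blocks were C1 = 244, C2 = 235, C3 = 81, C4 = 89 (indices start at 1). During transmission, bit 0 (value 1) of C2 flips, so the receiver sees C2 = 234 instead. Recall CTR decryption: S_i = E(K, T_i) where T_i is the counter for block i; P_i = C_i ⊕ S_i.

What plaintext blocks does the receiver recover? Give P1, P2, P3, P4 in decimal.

Only C2 changed, to 234. In CTR, a change in C_i flips the same bit in P_i only; the keystream is unaffected. Decrypting the received ciphertext:
P1: T = 69, S = E(K, T) = 126; 244 ⊕ 126 = 138.
P2: T = 70, S = E(K, T) = 127; 234 ⊕ 127 = 149.
P3: T = 71, S = E(K, T) = 128; 81 ⊕ 128 = 209.
P4: T = 72, S = E(K, T) = 137; 89 ⊕ 137 = 208.
Blocks that differ from the original plaintext: P2.

P1 = 138, P2 = 149, P3 = 209, P4 = 208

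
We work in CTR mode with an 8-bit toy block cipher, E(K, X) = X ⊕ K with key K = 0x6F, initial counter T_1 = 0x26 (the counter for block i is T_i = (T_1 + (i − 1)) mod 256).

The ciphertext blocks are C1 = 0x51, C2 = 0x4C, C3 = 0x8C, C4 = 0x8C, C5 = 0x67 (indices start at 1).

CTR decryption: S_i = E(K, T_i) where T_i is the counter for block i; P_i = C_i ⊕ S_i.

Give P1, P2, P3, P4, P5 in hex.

P1 = 0x18, P2 = 0x04, P3 = 0xCB, P4 = 0xCA, P5 = 0x22

P1: T = 0x26, S = E(K, T) = 0x49; 0x51 ⊕ 0x49 = 0x18.
P2: T = 0x27, S = E(K, T) = 0x48; 0x4C ⊕ 0x48 = 0x04.
P3: T = 0x28, S = E(K, T) = 0x47; 0x8C ⊕ 0x47 = 0xCB.
P4: T = 0x29, S = E(K, T) = 0x46; 0x8C ⊕ 0x46 = 0xCA.
P5: T = 0x2A, S = E(K, T) = 0x45; 0x67 ⊕ 0x45 = 0x22.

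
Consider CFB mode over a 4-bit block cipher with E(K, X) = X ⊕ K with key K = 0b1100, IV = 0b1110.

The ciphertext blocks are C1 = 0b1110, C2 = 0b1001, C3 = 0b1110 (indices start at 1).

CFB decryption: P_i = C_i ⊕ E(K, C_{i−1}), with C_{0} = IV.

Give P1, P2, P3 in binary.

P1 = 0b1100, P2 = 0b1011, P3 = 0b1011

P1: E(K, 0b1110) = 0b0010; 0b1110 ⊕ 0b0010 = 0b1100.
P2: E(K, 0b1110) = 0b0010; 0b1001 ⊕ 0b0010 = 0b1011.
P3: E(K, 0b1001) = 0b0101; 0b1110 ⊕ 0b0101 = 0b1011.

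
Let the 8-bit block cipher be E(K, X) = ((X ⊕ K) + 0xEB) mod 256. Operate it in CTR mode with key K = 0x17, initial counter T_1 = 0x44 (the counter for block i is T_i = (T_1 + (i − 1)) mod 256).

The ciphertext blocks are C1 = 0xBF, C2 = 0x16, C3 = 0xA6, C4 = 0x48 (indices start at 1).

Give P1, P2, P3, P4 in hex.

P1 = 0x81, P2 = 0x2B, P3 = 0x9A, P4 = 0x73

CTR decryption: S_i = E(K, T_i) where T_i is the counter for block i; P_i = C_i ⊕ S_i.
P1: T = 0x44, S = E(K, T) = 0x3E; 0xBF ⊕ 0x3E = 0x81.
P2: T = 0x45, S = E(K, T) = 0x3D; 0x16 ⊕ 0x3D = 0x2B.
P3: T = 0x46, S = E(K, T) = 0x3C; 0xA6 ⊕ 0x3C = 0x9A.
P4: T = 0x47, S = E(K, T) = 0x3B; 0x48 ⊕ 0x3B = 0x73.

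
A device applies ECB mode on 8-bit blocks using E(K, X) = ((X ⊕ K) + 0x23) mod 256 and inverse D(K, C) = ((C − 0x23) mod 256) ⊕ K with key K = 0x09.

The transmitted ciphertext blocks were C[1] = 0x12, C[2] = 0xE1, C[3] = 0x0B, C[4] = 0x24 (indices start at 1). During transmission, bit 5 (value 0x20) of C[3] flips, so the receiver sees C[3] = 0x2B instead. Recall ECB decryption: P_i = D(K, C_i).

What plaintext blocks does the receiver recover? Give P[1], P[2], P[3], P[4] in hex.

Only C[3] changed, to 0x2B. In ECB, a change in C_i affects only P_i. Decrypting the received ciphertext:
P[1]: D(K, 0x12) = 0xE6.
P[2]: D(K, 0xE1) = 0xB7.
P[3]: D(K, 0x2B) = 0x01.
P[4]: D(K, 0x24) = 0x08.
Blocks that differ from the original plaintext: P[3].

P[1] = 0xE6, P[2] = 0xB7, P[3] = 0x01, P[4] = 0x08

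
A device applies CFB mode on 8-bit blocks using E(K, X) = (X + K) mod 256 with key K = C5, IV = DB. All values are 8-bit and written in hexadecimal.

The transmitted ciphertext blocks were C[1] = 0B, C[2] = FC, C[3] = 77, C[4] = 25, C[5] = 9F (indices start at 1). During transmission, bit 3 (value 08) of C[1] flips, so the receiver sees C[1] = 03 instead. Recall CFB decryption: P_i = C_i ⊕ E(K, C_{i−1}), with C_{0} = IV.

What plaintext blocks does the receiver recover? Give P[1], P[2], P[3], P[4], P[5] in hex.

P[1] = A3, P[2] = 34, P[3] = B6, P[4] = 19, P[5] = 75

Only C[1] changed, to 03. In CFB, a change in C_i flips the same bit in P_i and garbles P_{i+1}. Decrypting the received ciphertext:
P[1]: E(K, DB) = A0; 03 ⊕ A0 = A3.
P[2]: E(K, 03) = C8; FC ⊕ C8 = 34.
P[3]: E(K, FC) = C1; 77 ⊕ C1 = B6.
P[4]: E(K, 77) = 3C; 25 ⊕ 3C = 19.
P[5]: E(K, 25) = EA; 9F ⊕ EA = 75.
Blocks that differ from the original plaintext: P[1], P[2].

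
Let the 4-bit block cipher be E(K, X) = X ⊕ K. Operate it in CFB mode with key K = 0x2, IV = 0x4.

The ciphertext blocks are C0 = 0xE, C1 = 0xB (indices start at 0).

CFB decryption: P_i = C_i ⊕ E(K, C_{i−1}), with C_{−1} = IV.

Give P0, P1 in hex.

P0 = 0x8, P1 = 0x7

P0: E(K, 0x4) = 0x6; 0xE ⊕ 0x6 = 0x8.
P1: E(K, 0xE) = 0xC; 0xB ⊕ 0xC = 0x7.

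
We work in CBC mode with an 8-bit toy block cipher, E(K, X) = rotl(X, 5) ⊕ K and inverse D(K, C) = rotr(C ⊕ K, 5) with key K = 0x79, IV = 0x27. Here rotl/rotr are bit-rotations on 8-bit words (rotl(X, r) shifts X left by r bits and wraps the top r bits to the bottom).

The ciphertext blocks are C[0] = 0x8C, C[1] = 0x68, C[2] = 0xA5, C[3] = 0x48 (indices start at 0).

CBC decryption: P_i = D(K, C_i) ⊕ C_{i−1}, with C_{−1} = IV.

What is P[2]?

P[2] = 0x8E

P[2]: D(K, 0xA5) = 0xE6; 0xE6 ⊕ 0x68 = 0x8E.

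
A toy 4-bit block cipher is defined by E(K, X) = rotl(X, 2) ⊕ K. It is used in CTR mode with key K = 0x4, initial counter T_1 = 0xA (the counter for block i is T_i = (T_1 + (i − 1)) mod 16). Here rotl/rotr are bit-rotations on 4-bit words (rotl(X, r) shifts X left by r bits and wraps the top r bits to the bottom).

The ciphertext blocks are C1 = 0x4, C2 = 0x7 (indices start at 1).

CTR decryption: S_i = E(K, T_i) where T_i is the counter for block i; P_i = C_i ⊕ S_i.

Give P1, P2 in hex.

P1: T = 0xA, S = E(K, T) = 0xE; 0x4 ⊕ 0xE = 0xA.
P2: T = 0xB, S = E(K, T) = 0xA; 0x7 ⊕ 0xA = 0xD.

P1 = 0xA, P2 = 0xD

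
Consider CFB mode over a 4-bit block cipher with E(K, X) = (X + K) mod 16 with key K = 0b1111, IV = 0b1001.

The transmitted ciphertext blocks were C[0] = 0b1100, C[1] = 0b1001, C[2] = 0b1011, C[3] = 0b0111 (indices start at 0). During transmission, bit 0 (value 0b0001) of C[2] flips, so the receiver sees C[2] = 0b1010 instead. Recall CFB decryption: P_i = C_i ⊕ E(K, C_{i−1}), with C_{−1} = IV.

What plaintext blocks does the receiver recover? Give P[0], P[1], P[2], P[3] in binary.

Only C[2] changed, to 0b1010. In CFB, a change in C_i flips the same bit in P_i and garbles P_{i+1}. Decrypting the received ciphertext:
P[0]: E(K, 0b1001) = 0b1000; 0b1100 ⊕ 0b1000 = 0b0100.
P[1]: E(K, 0b1100) = 0b1011; 0b1001 ⊕ 0b1011 = 0b0010.
P[2]: E(K, 0b1001) = 0b1000; 0b1010 ⊕ 0b1000 = 0b0010.
P[3]: E(K, 0b1010) = 0b1001; 0b0111 ⊕ 0b1001 = 0b1110.
Blocks that differ from the original plaintext: P[2], P[3].

P[0] = 0b0100, P[1] = 0b0010, P[2] = 0b0010, P[3] = 0b1110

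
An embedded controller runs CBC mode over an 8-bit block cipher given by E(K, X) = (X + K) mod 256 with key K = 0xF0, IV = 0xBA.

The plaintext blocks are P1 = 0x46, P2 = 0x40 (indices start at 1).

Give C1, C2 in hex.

C1 = 0xEC, C2 = 0x9C

CBC encryption: C_i = E(K, P_i ⊕ C_{i−1}), with C_{0} = IV.
C1: P1 ⊕ 0xBA = 0xFC; E(K, 0xFC) = 0xEC.
C2: P2 ⊕ 0xEC = 0xAC; E(K, 0xAC) = 0x9C.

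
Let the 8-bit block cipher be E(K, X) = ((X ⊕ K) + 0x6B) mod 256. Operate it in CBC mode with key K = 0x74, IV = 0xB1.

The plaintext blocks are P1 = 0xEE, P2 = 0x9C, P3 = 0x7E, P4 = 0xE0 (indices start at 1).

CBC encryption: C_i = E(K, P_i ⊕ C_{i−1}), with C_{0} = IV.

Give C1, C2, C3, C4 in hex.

C1 = 0x96, C2 = 0xE9, C3 = 0x4E, C4 = 0x45

C1: P1 ⊕ 0xB1 = 0x5F; E(K, 0x5F) = 0x96.
C2: P2 ⊕ 0x96 = 0x0A; E(K, 0x0A) = 0xE9.
C3: P3 ⊕ 0xE9 = 0x97; E(K, 0x97) = 0x4E.
C4: P4 ⊕ 0x4E = 0xAE; E(K, 0xAE) = 0x45.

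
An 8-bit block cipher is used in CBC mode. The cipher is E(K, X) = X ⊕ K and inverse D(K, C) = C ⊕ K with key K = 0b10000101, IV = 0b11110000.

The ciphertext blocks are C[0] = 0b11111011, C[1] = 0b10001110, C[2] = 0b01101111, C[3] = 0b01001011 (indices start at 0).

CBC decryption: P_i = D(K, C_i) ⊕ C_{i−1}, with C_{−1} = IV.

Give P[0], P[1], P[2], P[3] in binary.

P[0]: D(K, 0b11111011) = 0b01111110; 0b01111110 ⊕ 0b11110000 = 0b10001110.
P[1]: D(K, 0b10001110) = 0b00001011; 0b00001011 ⊕ 0b11111011 = 0b11110000.
P[2]: D(K, 0b01101111) = 0b11101010; 0b11101010 ⊕ 0b10001110 = 0b01100100.
P[3]: D(K, 0b01001011) = 0b11001110; 0b11001110 ⊕ 0b01101111 = 0b10100001.

P[0] = 0b10001110, P[1] = 0b11110000, P[2] = 0b01100100, P[3] = 0b10100001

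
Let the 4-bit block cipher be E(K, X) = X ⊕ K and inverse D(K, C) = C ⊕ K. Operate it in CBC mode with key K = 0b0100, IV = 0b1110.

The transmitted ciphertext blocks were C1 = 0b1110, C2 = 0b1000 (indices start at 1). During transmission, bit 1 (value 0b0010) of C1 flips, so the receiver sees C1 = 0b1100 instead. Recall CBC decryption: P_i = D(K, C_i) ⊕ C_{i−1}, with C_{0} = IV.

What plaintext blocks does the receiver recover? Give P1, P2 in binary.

P1 = 0b0110, P2 = 0b0000

Only C1 changed, to 0b1100. In CBC, a change in C_i garbles P_i and flips the same bit in P_{i+1}. Decrypting the received ciphertext:
P1: D(K, 0b1100) = 0b1000; 0b1000 ⊕ 0b1110 = 0b0110.
P2: D(K, 0b1000) = 0b1100; 0b1100 ⊕ 0b1100 = 0b0000.
Blocks that differ from the original plaintext: P1, P2.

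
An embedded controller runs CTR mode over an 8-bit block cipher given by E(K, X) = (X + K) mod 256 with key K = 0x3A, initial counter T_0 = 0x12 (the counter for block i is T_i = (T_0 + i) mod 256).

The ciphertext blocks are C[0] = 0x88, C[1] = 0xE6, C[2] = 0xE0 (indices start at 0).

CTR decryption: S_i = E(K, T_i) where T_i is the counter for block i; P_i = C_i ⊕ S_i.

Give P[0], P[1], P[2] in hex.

P[0] = 0xC4, P[1] = 0xAB, P[2] = 0xAE

P[0]: T = 0x12, S = E(K, T) = 0x4C; 0x88 ⊕ 0x4C = 0xC4.
P[1]: T = 0x13, S = E(K, T) = 0x4D; 0xE6 ⊕ 0x4D = 0xAB.
P[2]: T = 0x14, S = E(K, T) = 0x4E; 0xE0 ⊕ 0x4E = 0xAE.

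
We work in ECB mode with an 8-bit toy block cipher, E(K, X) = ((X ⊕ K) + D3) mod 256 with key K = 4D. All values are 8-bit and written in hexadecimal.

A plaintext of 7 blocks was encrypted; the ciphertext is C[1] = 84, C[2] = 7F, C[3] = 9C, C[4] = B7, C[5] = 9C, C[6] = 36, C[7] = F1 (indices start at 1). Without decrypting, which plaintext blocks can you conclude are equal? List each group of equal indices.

ECB encrypts each block independently with the same key, so equal ciphertext blocks imply equal plaintext blocks.
C[3] = C[5] = 9C, so P[3] = P[5].

P[3] = P[5]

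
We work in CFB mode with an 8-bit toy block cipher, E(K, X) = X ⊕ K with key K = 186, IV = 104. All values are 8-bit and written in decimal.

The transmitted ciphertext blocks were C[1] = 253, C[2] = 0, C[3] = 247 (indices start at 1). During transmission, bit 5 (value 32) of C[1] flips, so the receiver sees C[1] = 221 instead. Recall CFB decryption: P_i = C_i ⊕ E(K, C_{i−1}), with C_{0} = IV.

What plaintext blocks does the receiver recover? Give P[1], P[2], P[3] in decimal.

Only C[1] changed, to 221. In CFB, a change in C_i flips the same bit in P_i and garbles P_{i+1}. Decrypting the received ciphertext:
P[1]: E(K, 104) = 210; 221 ⊕ 210 = 15.
P[2]: E(K, 221) = 103; 0 ⊕ 103 = 103.
P[3]: E(K, 0) = 186; 247 ⊕ 186 = 77.
Blocks that differ from the original plaintext: P[1], P[2].

P[1] = 15, P[2] = 103, P[3] = 77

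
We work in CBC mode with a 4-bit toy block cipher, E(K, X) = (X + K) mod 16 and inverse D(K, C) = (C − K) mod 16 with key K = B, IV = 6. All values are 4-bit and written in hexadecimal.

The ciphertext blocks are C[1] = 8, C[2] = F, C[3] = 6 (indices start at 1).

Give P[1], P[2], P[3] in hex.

CBC decryption: P_i = D(K, C_i) ⊕ C_{i−1}, with C_{0} = IV.
P[1]: D(K, 8) = D; D ⊕ 6 = B.
P[2]: D(K, F) = 4; 4 ⊕ 8 = C.
P[3]: D(K, 6) = B; B ⊕ F = 4.

P[1] = B, P[2] = C, P[3] = 4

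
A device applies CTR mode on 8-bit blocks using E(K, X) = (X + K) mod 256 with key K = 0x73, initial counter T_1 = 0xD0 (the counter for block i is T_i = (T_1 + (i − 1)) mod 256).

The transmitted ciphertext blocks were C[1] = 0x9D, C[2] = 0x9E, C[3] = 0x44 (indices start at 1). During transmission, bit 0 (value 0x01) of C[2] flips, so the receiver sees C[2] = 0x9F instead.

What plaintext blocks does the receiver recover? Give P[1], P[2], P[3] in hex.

CTR decryption: S_i = E(K, T_i) where T_i is the counter for block i; P_i = C_i ⊕ S_i.
Only C[2] changed, to 0x9F. In CTR, a change in C_i flips the same bit in P_i only; the keystream is unaffected. Decrypting the received ciphertext:
P[1]: T = 0xD0, S = E(K, T) = 0x43; 0x9D ⊕ 0x43 = 0xDE.
P[2]: T = 0xD1, S = E(K, T) = 0x44; 0x9F ⊕ 0x44 = 0xDB.
P[3]: T = 0xD2, S = E(K, T) = 0x45; 0x44 ⊕ 0x45 = 0x01.
Blocks that differ from the original plaintext: P[2].

P[1] = 0xDE, P[2] = 0xDB, P[3] = 0x01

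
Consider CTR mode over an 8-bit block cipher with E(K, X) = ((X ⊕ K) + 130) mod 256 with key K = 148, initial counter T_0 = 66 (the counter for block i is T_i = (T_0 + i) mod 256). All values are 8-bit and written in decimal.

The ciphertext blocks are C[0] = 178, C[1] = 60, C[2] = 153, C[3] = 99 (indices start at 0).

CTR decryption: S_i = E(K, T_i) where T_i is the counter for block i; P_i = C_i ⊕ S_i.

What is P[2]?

P[2]: T = 68, S = E(K, T) = 82; 153 ⊕ 82 = 203.

P[2] = 203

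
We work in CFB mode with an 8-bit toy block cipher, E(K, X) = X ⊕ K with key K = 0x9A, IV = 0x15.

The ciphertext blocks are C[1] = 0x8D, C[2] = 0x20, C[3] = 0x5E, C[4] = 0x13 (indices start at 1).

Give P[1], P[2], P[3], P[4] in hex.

P[1] = 0x02, P[2] = 0x37, P[3] = 0xE4, P[4] = 0xD7

CFB decryption: P_i = C_i ⊕ E(K, C_{i−1}), with C_{0} = IV.
P[1]: E(K, 0x15) = 0x8F; 0x8D ⊕ 0x8F = 0x02.
P[2]: E(K, 0x8D) = 0x17; 0x20 ⊕ 0x17 = 0x37.
P[3]: E(K, 0x20) = 0xBA; 0x5E ⊕ 0xBA = 0xE4.
P[4]: E(K, 0x5E) = 0xC4; 0x13 ⊕ 0xC4 = 0xD7.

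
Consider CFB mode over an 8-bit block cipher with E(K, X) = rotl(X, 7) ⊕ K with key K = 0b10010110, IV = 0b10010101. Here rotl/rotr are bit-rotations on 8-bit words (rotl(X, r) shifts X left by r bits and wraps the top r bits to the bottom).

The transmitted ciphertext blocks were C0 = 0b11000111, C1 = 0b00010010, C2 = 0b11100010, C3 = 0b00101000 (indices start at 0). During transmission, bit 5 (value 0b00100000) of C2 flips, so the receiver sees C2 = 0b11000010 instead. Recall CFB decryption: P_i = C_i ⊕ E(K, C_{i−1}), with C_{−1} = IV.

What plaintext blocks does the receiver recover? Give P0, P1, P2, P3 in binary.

Only C2 changed, to 0b11000010. In CFB, a change in C_i flips the same bit in P_i and garbles P_{i+1}. Decrypting the received ciphertext:
P0: E(K, 0b10010101) = 0b01011100; 0b11000111 ⊕ 0b01011100 = 0b10011011.
P1: E(K, 0b11000111) = 0b01110101; 0b00010010 ⊕ 0b01110101 = 0b01100111.
P2: E(K, 0b00010010) = 0b10011111; 0b11000010 ⊕ 0b10011111 = 0b01011101.
P3: E(K, 0b11000010) = 0b11110111; 0b00101000 ⊕ 0b11110111 = 0b11011111.
Blocks that differ from the original plaintext: P2, P3.

P0 = 0b10011011, P1 = 0b01100111, P2 = 0b01011101, P3 = 0b11011111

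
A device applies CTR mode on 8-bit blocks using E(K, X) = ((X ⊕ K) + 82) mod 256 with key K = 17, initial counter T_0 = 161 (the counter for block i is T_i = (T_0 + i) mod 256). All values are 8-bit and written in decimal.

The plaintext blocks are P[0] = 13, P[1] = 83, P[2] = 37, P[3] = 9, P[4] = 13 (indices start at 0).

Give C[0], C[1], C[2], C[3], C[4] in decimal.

C[0] = 15, C[1] = 86, C[2] = 33, C[3] = 14, C[4] = 11

CTR encryption: S_i = E(K, T_i) where T_i is the counter for block i; C_i = P_i ⊕ S_i.
C[0]: T = 161, S = E(K, T) = 2; 13 ⊕ 2 = 15.
C[1]: T = 162, S = E(K, T) = 5; 83 ⊕ 5 = 86.
C[2]: T = 163, S = E(K, T) = 4; 37 ⊕ 4 = 33.
C[3]: T = 164, S = E(K, T) = 7; 9 ⊕ 7 = 14.
C[4]: T = 165, S = E(K, T) = 6; 13 ⊕ 6 = 11.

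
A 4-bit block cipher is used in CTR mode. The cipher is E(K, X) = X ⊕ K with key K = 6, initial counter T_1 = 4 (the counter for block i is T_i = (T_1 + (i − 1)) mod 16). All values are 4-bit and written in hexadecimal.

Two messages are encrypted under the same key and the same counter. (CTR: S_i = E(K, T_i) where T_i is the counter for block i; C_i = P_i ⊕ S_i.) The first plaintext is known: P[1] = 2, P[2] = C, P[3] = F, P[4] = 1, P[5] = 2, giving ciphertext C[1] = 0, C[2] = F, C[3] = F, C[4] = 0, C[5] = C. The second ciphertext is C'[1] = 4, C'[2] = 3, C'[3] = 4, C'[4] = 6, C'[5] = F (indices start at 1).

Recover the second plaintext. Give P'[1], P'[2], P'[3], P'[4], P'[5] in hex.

In CTR with a reused counter, both messages share the same keystream S_i, so C_i ⊕ C'_i = P_i ⊕ P'_i and thus P'_i = P_i ⊕ C_i ⊕ C'_i.
P'[1]: 2 ⊕ 0 ⊕ 4 = 6.
P'[2]: C ⊕ F ⊕ 3 = 0.
P'[3]: F ⊕ F ⊕ 4 = 4.
P'[4]: 1 ⊕ 0 ⊕ 6 = 7.
P'[5]: 2 ⊕ C ⊕ F = 1.

P'[1] = 6, P'[2] = 0, P'[3] = 4, P'[4] = 7, P'[5] = 1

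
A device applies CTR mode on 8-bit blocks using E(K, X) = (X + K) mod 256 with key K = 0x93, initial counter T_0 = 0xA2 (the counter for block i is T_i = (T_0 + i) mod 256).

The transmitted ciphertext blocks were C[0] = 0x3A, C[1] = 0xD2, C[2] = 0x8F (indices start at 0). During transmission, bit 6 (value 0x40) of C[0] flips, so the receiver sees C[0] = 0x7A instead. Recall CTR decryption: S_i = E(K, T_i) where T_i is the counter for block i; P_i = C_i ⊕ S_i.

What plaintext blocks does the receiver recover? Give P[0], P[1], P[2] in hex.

Only C[0] changed, to 0x7A. In CTR, a change in C_i flips the same bit in P_i only; the keystream is unaffected. Decrypting the received ciphertext:
P[0]: T = 0xA2, S = E(K, T) = 0x35; 0x7A ⊕ 0x35 = 0x4F.
P[1]: T = 0xA3, S = E(K, T) = 0x36; 0xD2 ⊕ 0x36 = 0xE4.
P[2]: T = 0xA4, S = E(K, T) = 0x37; 0x8F ⊕ 0x37 = 0xB8.
Blocks that differ from the original plaintext: P[0].

P[0] = 0x4F, P[1] = 0xE4, P[2] = 0xB8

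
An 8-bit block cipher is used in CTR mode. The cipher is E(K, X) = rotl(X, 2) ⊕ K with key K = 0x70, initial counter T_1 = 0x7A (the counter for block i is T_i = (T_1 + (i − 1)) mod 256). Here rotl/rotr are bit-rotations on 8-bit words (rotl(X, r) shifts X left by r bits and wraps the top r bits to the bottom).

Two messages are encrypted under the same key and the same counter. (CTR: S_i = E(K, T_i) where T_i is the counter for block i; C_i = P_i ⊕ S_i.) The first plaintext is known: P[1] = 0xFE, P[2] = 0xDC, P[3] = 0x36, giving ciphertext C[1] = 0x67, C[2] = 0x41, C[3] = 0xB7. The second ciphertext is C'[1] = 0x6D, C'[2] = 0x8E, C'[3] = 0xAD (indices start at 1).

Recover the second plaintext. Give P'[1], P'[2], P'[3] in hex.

P'[1] = 0xF4, P'[2] = 0x13, P'[3] = 0x2C

In CTR with a reused counter, both messages share the same keystream S_i, so C_i ⊕ C'_i = P_i ⊕ P'_i and thus P'_i = P_i ⊕ C_i ⊕ C'_i.
P'[1]: 0xFE ⊕ 0x67 ⊕ 0x6D = 0xF4.
P'[2]: 0xDC ⊕ 0x41 ⊕ 0x8E = 0x13.
P'[3]: 0x36 ⊕ 0xB7 ⊕ 0xAD = 0x2C.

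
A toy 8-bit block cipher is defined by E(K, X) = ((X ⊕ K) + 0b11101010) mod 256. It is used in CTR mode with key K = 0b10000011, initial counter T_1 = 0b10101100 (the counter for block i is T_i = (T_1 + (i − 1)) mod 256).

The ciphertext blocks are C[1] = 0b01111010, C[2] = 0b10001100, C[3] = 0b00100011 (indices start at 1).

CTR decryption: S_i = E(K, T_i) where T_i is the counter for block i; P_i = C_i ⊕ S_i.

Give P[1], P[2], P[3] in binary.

P[1]: T = 0b10101100, S = E(K, T) = 0b00011001; 0b01111010 ⊕ 0b00011001 = 0b01100011.
P[2]: T = 0b10101101, S = E(K, T) = 0b00011000; 0b10001100 ⊕ 0b00011000 = 0b10010100.
P[3]: T = 0b10101110, S = E(K, T) = 0b00010111; 0b00100011 ⊕ 0b00010111 = 0b00110100.

P[1] = 0b01100011, P[2] = 0b10010100, P[3] = 0b00110100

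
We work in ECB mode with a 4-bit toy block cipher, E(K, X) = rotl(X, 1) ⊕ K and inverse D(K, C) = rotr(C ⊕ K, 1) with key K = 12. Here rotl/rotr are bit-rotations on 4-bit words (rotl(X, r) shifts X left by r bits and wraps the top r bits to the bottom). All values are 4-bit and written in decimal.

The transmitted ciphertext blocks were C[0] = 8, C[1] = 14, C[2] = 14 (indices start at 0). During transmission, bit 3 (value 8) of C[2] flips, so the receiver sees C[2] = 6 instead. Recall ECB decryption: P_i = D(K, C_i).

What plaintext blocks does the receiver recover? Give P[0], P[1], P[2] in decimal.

Only C[2] changed, to 6. In ECB, a change in C_i affects only P_i. Decrypting the received ciphertext:
P[0]: D(K, 8) = 2.
P[1]: D(K, 14) = 1.
P[2]: D(K, 6) = 5.
Blocks that differ from the original plaintext: P[2].

P[0] = 2, P[1] = 1, P[2] = 5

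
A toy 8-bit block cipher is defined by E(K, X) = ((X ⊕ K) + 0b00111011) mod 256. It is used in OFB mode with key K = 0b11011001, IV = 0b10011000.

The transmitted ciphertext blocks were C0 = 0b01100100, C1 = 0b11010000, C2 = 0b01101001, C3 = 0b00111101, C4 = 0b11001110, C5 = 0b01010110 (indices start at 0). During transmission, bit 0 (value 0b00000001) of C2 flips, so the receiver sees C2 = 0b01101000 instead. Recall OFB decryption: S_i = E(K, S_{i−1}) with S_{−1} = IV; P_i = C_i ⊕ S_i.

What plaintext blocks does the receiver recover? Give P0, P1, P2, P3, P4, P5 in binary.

Only C2 changed, to 0b01101000. In OFB, a change in C_i flips the same bit in P_i only; the keystream is unaffected. Decrypting the received ciphertext:
P0: S = E(K, 0b10011000) = 0b01111100; 0b01100100 ⊕ 0b01111100 = 0b00011000.
P1: S = E(K, 0b01111100) = 0b11100000; 0b11010000 ⊕ 0b11100000 = 0b00110000.
P2: S = E(K, 0b11100000) = 0b01110100; 0b01101000 ⊕ 0b01110100 = 0b00011100.
P3: S = E(K, 0b01110100) = 0b11101000; 0b00111101 ⊕ 0b11101000 = 0b11010101.
P4: S = E(K, 0b11101000) = 0b01101100; 0b11001110 ⊕ 0b01101100 = 0b10100010.
P5: S = E(K, 0b01101100) = 0b11110000; 0b01010110 ⊕ 0b11110000 = 0b10100110.
Blocks that differ from the original plaintext: P2.

P0 = 0b00011000, P1 = 0b00110000, P2 = 0b00011100, P3 = 0b11010101, P4 = 0b10100010, P5 = 0b10100110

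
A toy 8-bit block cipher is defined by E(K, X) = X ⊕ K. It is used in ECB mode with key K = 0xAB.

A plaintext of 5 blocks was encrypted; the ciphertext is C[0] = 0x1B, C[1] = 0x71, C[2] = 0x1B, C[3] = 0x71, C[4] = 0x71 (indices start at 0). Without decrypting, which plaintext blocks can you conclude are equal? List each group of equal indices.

P[0] = P[2]; P[1] = P[3] = P[4]

ECB encrypts each block independently with the same key, so equal ciphertext blocks imply equal plaintext blocks.
C[0] = C[2] = 0x1B, so P[0] = P[2].
C[1] = C[3] = C[4] = 0x71, so P[1] = P[3] = P[4].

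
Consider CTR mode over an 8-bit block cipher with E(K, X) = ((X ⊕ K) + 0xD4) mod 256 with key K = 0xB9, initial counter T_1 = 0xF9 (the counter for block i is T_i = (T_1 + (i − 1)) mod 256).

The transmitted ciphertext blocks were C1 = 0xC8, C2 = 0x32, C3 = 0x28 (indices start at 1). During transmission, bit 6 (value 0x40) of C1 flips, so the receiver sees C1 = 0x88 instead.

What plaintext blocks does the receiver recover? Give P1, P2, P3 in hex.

P1 = 0x9C, P2 = 0x25, P3 = 0x3E

CTR decryption: S_i = E(K, T_i) where T_i is the counter for block i; P_i = C_i ⊕ S_i.
Only C1 changed, to 0x88. In CTR, a change in C_i flips the same bit in P_i only; the keystream is unaffected. Decrypting the received ciphertext:
P1: T = 0xF9, S = E(K, T) = 0x14; 0x88 ⊕ 0x14 = 0x9C.
P2: T = 0xFA, S = E(K, T) = 0x17; 0x32 ⊕ 0x17 = 0x25.
P3: T = 0xFB, S = E(K, T) = 0x16; 0x28 ⊕ 0x16 = 0x3E.
Blocks that differ from the original plaintext: P1.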